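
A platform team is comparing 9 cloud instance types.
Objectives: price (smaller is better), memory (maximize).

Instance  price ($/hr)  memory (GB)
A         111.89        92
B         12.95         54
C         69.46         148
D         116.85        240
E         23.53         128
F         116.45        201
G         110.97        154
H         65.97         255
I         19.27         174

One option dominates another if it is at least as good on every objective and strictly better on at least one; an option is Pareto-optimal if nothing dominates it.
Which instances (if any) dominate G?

H, I

H: price 65.97≤110.97, memory 255≥154 — dominates G.
I: price 19.27≤110.97, memory 174≥154 — dominates G.
Others (A, B, C, D, E, F) are each worse than G on at least one objective.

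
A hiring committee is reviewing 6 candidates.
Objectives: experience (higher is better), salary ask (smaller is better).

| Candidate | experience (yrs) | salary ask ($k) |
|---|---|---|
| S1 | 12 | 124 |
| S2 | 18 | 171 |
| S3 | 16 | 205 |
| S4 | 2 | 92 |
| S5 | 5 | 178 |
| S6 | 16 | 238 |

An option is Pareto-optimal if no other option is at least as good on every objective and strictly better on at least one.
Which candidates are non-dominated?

S1, S2, S4

S1: not dominated.
S2: not dominated (best experience).
S3: dominated by S2 (experience 18≥16, salary ask 171≤205).
S4: not dominated (best salary ask).
S5: dominated by S1 (experience 12≥5, salary ask 124≤178).
S6: dominated by S2 (experience 18≥16, salary ask 171≤238).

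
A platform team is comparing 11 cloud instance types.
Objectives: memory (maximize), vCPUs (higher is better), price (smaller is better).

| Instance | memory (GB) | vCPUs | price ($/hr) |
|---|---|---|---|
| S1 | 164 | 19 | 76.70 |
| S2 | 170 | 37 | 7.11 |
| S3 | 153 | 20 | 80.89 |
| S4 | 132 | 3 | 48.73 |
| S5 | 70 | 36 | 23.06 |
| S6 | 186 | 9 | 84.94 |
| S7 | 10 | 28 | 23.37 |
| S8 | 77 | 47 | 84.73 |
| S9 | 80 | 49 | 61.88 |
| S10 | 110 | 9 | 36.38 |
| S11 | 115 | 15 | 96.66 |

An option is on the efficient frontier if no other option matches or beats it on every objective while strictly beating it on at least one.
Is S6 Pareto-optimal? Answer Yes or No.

Yes

S1: worse on memory (164 vs 186).
S2: worse on memory (170 vs 186).
S3: worse on memory (153 vs 186).
S4: worse on memory (132 vs 186).
S5: worse on memory (70 vs 186).
S7: worse on memory (10 vs 186).
S8: worse on memory (77 vs 186).
S9: worse on memory (80 vs 186).
S10: worse on memory (110 vs 186).
S11: worse on memory (115 vs 186).
No option is at least as good as S6 on every objective and strictly better on one.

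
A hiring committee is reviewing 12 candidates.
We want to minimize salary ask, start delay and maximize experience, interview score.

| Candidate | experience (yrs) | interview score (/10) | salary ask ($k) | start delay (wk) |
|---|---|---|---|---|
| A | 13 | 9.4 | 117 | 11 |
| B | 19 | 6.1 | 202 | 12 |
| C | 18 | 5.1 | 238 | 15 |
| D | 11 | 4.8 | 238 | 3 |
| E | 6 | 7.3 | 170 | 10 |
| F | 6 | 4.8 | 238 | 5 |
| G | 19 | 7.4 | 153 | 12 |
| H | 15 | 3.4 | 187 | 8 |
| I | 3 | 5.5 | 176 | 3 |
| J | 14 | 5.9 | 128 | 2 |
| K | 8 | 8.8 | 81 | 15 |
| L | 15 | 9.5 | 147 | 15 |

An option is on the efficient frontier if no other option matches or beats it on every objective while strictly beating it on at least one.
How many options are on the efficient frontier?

A: not dominated.
B: dominated by G (experience 19≥19, interview score 7.4≥6.1, salary ask 153≤202, start delay 12≤12).
C: dominated by B (experience 19≥18, interview score 6.1≥5.1, salary ask 202≤238, start delay 12≤15).
D: dominated by J (experience 14≥11, interview score 5.9≥4.8, salary ask 128≤238, start delay 2≤3).
E: not dominated.
F: dominated by D (experience 11≥6, interview score 4.8≥4.8, salary ask 238≤238, start delay 3≤5).
G: not dominated.
H: not dominated.
I: dominated by J (experience 14≥3, interview score 5.9≥5.5, salary ask 128≤176, start delay 2≤3).
J: not dominated (best start delay).
K: not dominated (best salary ask).
L: not dominated (best interview score).
Pareto-optimal: A, E, G, H, J, K, L → 7.

7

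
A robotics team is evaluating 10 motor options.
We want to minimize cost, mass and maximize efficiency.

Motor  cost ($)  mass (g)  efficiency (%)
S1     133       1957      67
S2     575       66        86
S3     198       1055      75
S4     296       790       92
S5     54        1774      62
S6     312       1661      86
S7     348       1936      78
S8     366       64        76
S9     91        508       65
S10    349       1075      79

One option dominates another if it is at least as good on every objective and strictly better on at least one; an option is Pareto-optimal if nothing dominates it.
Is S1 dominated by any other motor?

No

S2: worse on cost (575 vs 133).
S3: worse on cost (198 vs 133).
S4: worse on cost (296 vs 133).
S5: worse on efficiency (62 vs 67).
S6: worse on cost (312 vs 133).
S7: worse on cost (348 vs 133).
S8: worse on cost (366 vs 133).
S9: worse on efficiency (65 vs 67).
S10: worse on cost (349 vs 133).
No option is at least as good as S1 on every objective and strictly better on one.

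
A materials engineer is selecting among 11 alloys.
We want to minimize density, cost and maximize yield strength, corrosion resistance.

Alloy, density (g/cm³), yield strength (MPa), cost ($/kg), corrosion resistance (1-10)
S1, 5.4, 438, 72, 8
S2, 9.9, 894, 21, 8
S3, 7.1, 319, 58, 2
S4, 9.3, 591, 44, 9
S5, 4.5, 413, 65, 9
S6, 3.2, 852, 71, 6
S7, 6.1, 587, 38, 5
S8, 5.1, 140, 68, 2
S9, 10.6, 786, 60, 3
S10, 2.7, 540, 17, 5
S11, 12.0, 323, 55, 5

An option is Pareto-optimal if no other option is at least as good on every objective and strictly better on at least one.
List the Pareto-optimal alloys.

S1, S2, S4, S5, S6, S7, S10

S1: not dominated.
S2: not dominated (best yield strength).
S3: dominated by S7 (density 6.1≤7.1, yield strength 587≥319, cost 38≤58, corrosion resistance 5≥2).
S4: not dominated.
S5: not dominated.
S6: not dominated.
S7: not dominated.
S8: dominated by S5 (density 4.5≤5.1, yield strength 413≥140, cost 65≤68, corrosion resistance 9≥2).
S9: dominated by S2 (density 9.9≤10.6, yield strength 894≥786, cost 21≤60, corrosion resistance 8≥3).
S10: not dominated (best density).
S11: dominated by S2 (density 9.9≤12.0, yield strength 894≥323, cost 21≤55, corrosion resistance 8≥5).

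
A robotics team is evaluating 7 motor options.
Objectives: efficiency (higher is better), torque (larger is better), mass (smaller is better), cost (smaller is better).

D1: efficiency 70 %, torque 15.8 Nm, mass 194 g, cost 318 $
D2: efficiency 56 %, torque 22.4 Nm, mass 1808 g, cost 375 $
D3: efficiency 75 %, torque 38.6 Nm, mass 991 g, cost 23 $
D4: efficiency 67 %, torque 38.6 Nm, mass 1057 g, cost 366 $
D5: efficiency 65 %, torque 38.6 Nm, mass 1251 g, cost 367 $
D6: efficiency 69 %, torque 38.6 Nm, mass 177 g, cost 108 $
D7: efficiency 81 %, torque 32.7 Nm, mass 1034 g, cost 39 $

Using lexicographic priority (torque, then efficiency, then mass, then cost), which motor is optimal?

D3

First maximize torque: best is 38.6, kept {D3, D4, D5, D6}.
Then maximize efficiency: best is 75, kept {D3}.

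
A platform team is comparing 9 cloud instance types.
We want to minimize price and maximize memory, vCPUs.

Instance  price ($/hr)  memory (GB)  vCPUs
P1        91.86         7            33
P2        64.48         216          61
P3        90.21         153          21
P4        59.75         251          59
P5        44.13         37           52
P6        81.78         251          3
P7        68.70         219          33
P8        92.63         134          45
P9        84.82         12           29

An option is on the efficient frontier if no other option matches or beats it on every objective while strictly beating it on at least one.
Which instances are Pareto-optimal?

P2, P4, P5

P1: dominated by P2 (price 64.48≤91.86, memory 216≥7, vCPUs 61≥33).
P2: not dominated (best vCPUs).
P3: dominated by P2 (price 64.48≤90.21, memory 216≥153, vCPUs 61≥21).
P4: not dominated.
P5: not dominated (best price).
P6: dominated by P4 (price 59.75≤81.78, memory 251≥251, vCPUs 59≥3).
P7: dominated by P4 (price 59.75≤68.70, memory 251≥219, vCPUs 59≥33).
P8: dominated by P2 (price 64.48≤92.63, memory 216≥134, vCPUs 61≥45).
P9: dominated by P2 (price 64.48≤84.82, memory 216≥12, vCPUs 61≥29).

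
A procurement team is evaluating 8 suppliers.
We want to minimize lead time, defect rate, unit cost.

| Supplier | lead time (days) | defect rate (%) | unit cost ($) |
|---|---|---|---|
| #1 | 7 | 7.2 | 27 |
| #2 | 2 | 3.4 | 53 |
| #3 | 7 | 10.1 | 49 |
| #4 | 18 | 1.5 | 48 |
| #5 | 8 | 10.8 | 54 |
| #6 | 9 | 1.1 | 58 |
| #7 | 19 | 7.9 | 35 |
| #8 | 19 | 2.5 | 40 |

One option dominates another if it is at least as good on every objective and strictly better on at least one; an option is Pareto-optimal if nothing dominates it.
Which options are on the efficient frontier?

#1, #2, #4, #6, #8

#1: not dominated (best unit cost).
#2: not dominated (best lead time).
#3: dominated by #1 (lead time 7≤7, defect rate 7.2≤10.1, unit cost 27≤49).
#4: not dominated.
#5: dominated by #1 (lead time 7≤8, defect rate 7.2≤10.8, unit cost 27≤54).
#6: not dominated (best defect rate).
#7: dominated by #1 (lead time 7≤19, defect rate 7.2≤7.9, unit cost 27≤35).
#8: not dominated.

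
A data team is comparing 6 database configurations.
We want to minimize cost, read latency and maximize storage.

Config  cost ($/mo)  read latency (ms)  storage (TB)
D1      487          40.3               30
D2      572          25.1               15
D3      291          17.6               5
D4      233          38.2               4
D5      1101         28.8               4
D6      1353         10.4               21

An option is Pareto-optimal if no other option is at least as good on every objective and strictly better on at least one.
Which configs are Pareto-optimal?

D1, D2, D3, D4, D6

D1: not dominated (best storage).
D2: not dominated.
D3: not dominated.
D4: not dominated (best cost).
D5: dominated by D2 (cost 572≤1101, read latency 25.1≤28.8, storage 15≥4).
D6: not dominated (best read latency).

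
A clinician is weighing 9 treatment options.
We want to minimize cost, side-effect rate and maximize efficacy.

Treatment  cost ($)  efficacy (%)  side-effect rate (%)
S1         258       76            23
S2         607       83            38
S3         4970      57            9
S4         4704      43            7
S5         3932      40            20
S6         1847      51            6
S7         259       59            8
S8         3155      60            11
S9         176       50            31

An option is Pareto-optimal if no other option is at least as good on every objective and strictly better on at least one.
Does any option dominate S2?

No

S1: worse on efficacy (76 vs 83).
S3: worse on cost (4970 vs 607).
S4: worse on cost (4704 vs 607).
S5: worse on cost (3932 vs 607).
S6: worse on cost (1847 vs 607).
S7: worse on efficacy (59 vs 83).
S8: worse on cost (3155 vs 607).
S9: worse on efficacy (50 vs 83).
No option is at least as good as S2 on every objective and strictly better on one.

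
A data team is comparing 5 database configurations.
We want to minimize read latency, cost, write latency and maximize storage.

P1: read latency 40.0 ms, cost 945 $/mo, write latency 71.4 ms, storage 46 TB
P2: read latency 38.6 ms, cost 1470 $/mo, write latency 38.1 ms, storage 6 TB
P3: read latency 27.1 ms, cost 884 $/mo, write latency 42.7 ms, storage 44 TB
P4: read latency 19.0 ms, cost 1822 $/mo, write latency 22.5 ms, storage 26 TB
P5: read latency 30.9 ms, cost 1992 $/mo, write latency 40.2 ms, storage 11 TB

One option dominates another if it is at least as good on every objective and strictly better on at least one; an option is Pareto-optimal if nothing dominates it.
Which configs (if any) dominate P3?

none

P1: worse on read latency (40.0 vs 27.1).
P2: worse on read latency (38.6 vs 27.1).
P4: worse on cost (1822 vs 884).
P5: worse on read latency (30.9 vs 27.1).
No option dominates P3.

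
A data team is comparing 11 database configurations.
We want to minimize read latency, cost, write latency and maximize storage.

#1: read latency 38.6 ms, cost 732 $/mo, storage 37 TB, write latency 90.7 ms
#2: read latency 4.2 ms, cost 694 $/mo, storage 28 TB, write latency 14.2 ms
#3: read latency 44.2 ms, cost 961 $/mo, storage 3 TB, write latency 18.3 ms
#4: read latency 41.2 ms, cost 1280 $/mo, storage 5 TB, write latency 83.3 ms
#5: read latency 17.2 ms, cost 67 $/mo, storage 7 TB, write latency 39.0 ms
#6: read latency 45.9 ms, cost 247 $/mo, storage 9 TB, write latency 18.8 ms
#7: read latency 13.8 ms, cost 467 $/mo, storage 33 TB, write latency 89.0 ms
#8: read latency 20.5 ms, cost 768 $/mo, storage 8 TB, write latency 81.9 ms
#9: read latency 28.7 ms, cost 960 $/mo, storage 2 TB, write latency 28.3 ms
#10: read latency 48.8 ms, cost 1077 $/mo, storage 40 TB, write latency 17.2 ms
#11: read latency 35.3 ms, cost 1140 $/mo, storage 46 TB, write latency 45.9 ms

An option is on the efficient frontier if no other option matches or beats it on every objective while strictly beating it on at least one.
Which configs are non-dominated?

#1, #2, #5, #6, #7, #10, #11

#1: not dominated.
#2: not dominated (best read latency).
#3: dominated by #2 (read latency 4.2≤44.2, cost 694≤961, storage 28≥3, write latency 14.2≤18.3).
#4: dominated by #2 (read latency 4.2≤41.2, cost 694≤1280, storage 28≥5, write latency 14.2≤83.3).
#5: not dominated (best cost).
#6: not dominated.
#7: not dominated.
#8: dominated by #2 (read latency 4.2≤20.5, cost 694≤768, storage 28≥8, write latency 14.2≤81.9).
#9: dominated by #2 (read latency 4.2≤28.7, cost 694≤960, storage 28≥2, write latency 14.2≤28.3).
#10: not dominated.
#11: not dominated (best storage).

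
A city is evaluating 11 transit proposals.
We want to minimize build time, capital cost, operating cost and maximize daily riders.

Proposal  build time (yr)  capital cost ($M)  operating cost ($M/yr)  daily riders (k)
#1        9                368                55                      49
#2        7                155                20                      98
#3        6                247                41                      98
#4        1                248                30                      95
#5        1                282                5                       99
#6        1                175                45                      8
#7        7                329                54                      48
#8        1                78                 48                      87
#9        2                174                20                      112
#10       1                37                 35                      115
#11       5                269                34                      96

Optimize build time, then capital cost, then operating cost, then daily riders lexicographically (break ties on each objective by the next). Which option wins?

#10

First minimize build time: best is 1, kept {#4, #5, #6, #8, #10}.
Then minimize capital cost: best is 37, kept {#10}.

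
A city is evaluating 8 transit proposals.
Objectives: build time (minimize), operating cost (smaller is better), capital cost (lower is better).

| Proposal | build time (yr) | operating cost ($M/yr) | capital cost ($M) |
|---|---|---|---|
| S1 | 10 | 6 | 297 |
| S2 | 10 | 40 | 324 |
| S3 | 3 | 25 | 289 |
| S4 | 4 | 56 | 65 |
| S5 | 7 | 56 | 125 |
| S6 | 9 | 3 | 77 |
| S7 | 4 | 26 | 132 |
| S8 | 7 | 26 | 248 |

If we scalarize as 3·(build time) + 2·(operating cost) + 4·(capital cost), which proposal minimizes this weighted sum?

S6

S1: 3·10 + 2·6 + 4·297 = 1230
S2: 3·10 + 2·40 + 4·324 = 1406
S3: 3·3 + 2·25 + 4·289 = 1215
S4: 3·4 + 2·56 + 4·65 = 384
S5: 3·7 + 2·56 + 4·125 = 633
S6: 3·9 + 2·3 + 4·77 = 341
S7: 3·4 + 2·26 + 4·132 = 592
S8: 3·7 + 2·26 + 4·248 = 1065
Lowest: S6 at 341.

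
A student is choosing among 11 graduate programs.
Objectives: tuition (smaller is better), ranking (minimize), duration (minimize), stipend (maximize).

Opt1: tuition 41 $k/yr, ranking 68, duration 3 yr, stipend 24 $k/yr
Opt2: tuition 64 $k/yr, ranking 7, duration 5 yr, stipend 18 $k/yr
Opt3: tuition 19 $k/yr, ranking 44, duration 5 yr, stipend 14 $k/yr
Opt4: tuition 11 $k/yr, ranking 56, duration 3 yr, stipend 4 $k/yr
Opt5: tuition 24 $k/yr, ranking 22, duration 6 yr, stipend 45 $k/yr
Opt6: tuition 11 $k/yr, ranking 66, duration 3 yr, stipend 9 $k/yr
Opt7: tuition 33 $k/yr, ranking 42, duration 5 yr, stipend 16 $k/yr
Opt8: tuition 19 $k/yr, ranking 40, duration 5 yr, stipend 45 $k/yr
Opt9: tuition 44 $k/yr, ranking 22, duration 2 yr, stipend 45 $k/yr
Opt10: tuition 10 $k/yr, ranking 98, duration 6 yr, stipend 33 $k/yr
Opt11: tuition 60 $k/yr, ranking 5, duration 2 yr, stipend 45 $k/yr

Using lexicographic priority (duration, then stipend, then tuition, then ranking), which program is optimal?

First minimize duration: best is 2, kept {Opt9, Opt11}.
Then maximize stipend: best is 45, kept {Opt9, Opt11}.
Then minimize tuition: best is 44, kept {Opt9}.

Opt9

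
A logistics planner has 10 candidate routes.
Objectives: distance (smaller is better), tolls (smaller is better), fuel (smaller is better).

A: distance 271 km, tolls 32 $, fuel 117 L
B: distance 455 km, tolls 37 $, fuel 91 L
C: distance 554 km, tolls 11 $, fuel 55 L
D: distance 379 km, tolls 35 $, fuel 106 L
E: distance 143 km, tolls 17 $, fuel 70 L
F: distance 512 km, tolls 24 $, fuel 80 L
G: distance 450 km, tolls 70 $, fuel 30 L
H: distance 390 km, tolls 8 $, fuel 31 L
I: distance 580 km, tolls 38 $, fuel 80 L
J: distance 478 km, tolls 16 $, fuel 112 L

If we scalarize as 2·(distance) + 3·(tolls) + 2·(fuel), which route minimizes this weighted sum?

E

A: 2·271 + 3·32 + 2·117 = 872
B: 2·455 + 3·37 + 2·91 = 1203
C: 2·554 + 3·11 + 2·55 = 1251
D: 2·379 + 3·35 + 2·106 = 1075
E: 2·143 + 3·17 + 2·70 = 477
F: 2·512 + 3·24 + 2·80 = 1256
G: 2·450 + 3·70 + 2·30 = 1170
H: 2·390 + 3·8 + 2·31 = 866
I: 2·580 + 3·38 + 2·80 = 1434
J: 2·478 + 3·16 + 2·112 = 1228
Lowest: E at 477.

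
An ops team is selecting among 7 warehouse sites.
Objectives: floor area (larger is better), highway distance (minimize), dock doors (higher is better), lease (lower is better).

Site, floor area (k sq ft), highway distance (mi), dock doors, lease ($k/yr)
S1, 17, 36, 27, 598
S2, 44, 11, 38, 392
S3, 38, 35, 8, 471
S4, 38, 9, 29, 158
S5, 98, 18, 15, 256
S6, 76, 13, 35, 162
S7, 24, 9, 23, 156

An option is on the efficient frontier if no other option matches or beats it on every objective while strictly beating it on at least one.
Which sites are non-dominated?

S1: dominated by S2 (floor area 44≥17, highway distance 11≤36, dock doors 38≥27, lease 392≤598).
S2: not dominated (best dock doors).
S3: dominated by S2 (floor area 44≥38, highway distance 11≤35, dock doors 38≥8, lease 392≤471).
S4: not dominated.
S5: not dominated (best floor area).
S6: not dominated.
S7: not dominated (best lease).

S2, S4, S5, S6, S7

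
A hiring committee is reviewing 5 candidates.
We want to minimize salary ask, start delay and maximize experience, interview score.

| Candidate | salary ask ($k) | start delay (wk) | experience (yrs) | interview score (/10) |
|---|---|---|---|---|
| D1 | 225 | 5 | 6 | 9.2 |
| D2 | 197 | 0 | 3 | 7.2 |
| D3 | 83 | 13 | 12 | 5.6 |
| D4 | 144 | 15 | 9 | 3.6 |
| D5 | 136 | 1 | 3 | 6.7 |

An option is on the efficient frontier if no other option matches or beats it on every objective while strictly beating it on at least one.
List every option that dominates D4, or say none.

D3

D3: salary ask 83≤144, start delay 13≤15, experience 12≥9, interview score 5.6≥3.6 — dominates D4.
Others (D1, D2, D5) are each worse than D4 on at least one objective.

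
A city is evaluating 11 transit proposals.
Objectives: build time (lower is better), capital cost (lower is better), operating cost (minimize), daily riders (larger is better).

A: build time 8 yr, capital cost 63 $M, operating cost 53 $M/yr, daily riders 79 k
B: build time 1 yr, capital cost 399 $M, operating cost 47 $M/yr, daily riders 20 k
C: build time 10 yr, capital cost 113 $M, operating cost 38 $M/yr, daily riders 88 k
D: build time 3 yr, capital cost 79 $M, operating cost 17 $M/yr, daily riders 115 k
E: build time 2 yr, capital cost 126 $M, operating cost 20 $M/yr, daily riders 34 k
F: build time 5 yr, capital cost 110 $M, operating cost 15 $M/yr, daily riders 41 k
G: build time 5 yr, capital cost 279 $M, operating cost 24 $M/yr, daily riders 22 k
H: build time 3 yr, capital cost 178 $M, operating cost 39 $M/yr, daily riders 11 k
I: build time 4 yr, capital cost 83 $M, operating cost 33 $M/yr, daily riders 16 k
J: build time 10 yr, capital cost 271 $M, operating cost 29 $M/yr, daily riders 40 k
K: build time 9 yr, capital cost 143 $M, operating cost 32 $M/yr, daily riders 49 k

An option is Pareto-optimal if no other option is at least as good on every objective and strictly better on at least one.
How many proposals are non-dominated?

A: not dominated (best capital cost).
B: not dominated (best build time).
C: dominated by D (build time 3≤10, capital cost 79≤113, operating cost 17≤38, daily riders 115≥88).
D: not dominated (best daily riders).
E: not dominated.
F: not dominated (best operating cost).
G: dominated by D (build time 3≤5, capital cost 79≤279, operating cost 17≤24, daily riders 115≥22).
H: dominated by D (build time 3≤3, capital cost 79≤178, operating cost 17≤39, daily riders 115≥11).
I: dominated by D (build time 3≤4, capital cost 79≤83, operating cost 17≤33, daily riders 115≥16).
J: dominated by D (build time 3≤10, capital cost 79≤271, operating cost 17≤29, daily riders 115≥40).
K: dominated by D (build time 3≤9, capital cost 79≤143, operating cost 17≤32, daily riders 115≥49).
Pareto-optimal: A, B, D, E, F → 5.

5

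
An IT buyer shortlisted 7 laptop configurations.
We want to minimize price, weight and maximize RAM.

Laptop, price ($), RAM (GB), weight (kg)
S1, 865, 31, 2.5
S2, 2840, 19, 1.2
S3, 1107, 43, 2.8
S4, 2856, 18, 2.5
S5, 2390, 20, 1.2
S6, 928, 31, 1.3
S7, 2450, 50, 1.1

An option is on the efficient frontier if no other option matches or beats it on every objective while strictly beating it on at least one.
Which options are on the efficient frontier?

S1: not dominated (best price).
S2: dominated by S5 (price 2390≤2840, RAM 20≥19, weight 1.2≤1.2).
S3: not dominated.
S4: dominated by S1 (price 865≤2856, RAM 31≥18, weight 2.5≤2.5).
S5: not dominated.
S6: not dominated.
S7: not dominated (best RAM).

S1, S3, S5, S6, S7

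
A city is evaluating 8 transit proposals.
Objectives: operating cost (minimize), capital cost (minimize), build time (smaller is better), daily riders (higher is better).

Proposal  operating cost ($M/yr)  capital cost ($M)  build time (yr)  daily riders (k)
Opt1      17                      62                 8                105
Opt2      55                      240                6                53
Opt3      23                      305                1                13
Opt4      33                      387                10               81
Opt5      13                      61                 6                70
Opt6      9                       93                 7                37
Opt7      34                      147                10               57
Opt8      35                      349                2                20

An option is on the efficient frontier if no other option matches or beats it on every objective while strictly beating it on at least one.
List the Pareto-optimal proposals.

Opt1: not dominated (best daily riders).
Opt2: dominated by Opt5 (operating cost 13≤55, capital cost 61≤240, build time 6≤6, daily riders 70≥53).
Opt3: not dominated (best build time).
Opt4: dominated by Opt1 (operating cost 17≤33, capital cost 62≤387, build time 8≤10, daily riders 105≥81).
Opt5: not dominated (best capital cost).
Opt6: not dominated (best operating cost).
Opt7: dominated by Opt1 (operating cost 17≤34, capital cost 62≤147, build time 8≤10, daily riders 105≥57).
Opt8: not dominated.

Opt1, Opt3, Opt5, Opt6, Opt8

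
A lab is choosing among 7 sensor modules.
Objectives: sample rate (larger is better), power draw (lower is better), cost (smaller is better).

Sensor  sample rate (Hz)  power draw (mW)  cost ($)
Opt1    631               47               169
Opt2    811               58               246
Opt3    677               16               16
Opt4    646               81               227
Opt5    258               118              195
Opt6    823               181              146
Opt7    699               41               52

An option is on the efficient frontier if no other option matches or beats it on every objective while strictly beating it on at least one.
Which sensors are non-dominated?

Opt1: dominated by Opt3 (sample rate 677≥631, power draw 16≤47, cost 16≤169).
Opt2: not dominated.
Opt3: not dominated (best power draw).
Opt4: dominated by Opt3 (sample rate 677≥646, power draw 16≤81, cost 16≤227).
Opt5: dominated by Opt1 (sample rate 631≥258, power draw 47≤118, cost 169≤195).
Opt6: not dominated (best sample rate).
Opt7: not dominated.

Opt2, Opt3, Opt6, Opt7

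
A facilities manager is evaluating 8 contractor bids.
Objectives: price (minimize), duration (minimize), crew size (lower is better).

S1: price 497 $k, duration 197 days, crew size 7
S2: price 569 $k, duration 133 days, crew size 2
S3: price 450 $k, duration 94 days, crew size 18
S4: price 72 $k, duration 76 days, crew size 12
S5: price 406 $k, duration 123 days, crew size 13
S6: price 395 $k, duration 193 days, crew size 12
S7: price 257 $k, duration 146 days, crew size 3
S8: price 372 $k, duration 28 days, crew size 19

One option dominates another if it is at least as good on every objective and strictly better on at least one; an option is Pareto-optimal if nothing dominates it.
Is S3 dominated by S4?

S4 vs S3: price 72≤450, duration 76≤94, crew size 12≤18 — S4 is at least as good on every objective with at least one strict improvement.

Yes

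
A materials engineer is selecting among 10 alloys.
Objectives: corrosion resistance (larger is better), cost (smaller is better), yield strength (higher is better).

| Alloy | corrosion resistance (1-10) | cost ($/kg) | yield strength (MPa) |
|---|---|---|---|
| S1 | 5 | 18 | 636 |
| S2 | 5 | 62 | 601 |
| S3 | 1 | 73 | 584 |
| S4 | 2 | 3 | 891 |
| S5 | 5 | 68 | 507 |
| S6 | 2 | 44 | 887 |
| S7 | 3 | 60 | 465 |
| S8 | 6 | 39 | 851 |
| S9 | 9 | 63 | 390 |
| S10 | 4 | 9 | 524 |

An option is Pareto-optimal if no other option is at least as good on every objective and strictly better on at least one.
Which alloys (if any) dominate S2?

S1: corrosion resistance 5≥5, cost 18≤62, yield strength 636≥601 — dominates S2.
S8: corrosion resistance 6≥5, cost 39≤62, yield strength 851≥601 — dominates S2.
Others (S3, S4, S5, S6, S7, S9, S10) are each worse than S2 on at least one objective.

S1, S8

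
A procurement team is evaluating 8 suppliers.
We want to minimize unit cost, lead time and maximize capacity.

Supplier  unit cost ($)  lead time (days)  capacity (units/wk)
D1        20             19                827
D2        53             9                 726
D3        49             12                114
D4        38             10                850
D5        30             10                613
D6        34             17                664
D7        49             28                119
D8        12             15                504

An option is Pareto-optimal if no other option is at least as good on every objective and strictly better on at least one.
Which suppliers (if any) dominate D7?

D1: unit cost 20≤49, lead time 19≤28, capacity 827≥119 — dominates D7.
D4: unit cost 38≤49, lead time 10≤28, capacity 850≥119 — dominates D7.
D5: unit cost 30≤49, lead time 10≤28, capacity 613≥119 — dominates D7.
D6: unit cost 34≤49, lead time 17≤28, capacity 664≥119 — dominates D7.
D8: unit cost 12≤49, lead time 15≤28, capacity 504≥119 — dominates D7.
Others (D2, D3) are each worse than D7 on at least one objective.

D1, D4, D5, D6, D8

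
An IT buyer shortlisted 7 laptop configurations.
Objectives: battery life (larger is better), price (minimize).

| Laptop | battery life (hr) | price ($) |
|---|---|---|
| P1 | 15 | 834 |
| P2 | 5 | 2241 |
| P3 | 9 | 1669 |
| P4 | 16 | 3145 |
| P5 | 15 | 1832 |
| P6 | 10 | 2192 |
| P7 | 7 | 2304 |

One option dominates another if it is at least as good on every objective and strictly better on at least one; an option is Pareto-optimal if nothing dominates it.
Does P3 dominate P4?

P3 vs P4: P3 is worse on battery life (9 vs 16), so it does not dominate P4.

No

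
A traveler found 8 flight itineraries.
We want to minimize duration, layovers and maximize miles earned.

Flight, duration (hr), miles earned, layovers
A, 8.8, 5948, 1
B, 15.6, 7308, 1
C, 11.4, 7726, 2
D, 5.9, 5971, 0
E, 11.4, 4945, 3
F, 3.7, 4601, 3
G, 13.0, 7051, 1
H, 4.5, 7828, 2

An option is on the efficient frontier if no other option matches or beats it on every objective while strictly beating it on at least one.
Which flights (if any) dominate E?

A: duration 8.8≤11.4, miles earned 5948≥4945, layovers 1≤3 — dominates E.
C: duration 11.4≤11.4, miles earned 7726≥4945, layovers 2≤3 — dominates E.
D: duration 5.9≤11.4, miles earned 5971≥4945, layovers 0≤3 — dominates E.
H: duration 4.5≤11.4, miles earned 7828≥4945, layovers 2≤3 — dominates E.
Others (B, F, G) are each worse than E on at least one objective.

A, C, D, H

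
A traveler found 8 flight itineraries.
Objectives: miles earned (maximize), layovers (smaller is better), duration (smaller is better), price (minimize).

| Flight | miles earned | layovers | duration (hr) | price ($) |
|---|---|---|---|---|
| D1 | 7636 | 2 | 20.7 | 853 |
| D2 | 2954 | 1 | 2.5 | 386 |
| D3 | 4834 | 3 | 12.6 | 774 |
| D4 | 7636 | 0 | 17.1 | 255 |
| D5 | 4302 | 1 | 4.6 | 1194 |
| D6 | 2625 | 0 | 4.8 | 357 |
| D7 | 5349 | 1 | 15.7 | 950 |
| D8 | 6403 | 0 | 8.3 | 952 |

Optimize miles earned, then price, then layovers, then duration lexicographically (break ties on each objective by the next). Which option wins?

D4

First maximize miles earned: best is 7636, kept {D1, D4}.
Then minimize price: best is 255, kept {D4}.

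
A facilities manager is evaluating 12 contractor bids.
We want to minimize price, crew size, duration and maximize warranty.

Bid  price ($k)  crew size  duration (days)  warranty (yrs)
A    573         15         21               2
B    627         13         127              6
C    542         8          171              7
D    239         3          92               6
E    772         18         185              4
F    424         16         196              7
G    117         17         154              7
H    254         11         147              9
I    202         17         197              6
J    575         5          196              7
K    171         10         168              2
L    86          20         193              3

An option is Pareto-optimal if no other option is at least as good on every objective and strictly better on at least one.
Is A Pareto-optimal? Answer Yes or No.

Yes

B: worse on price (627 vs 573).
C: worse on duration (171 vs 21).
D: worse on duration (92 vs 21).
E: worse on price (772 vs 573).
F: worse on crew size (16 vs 15).
G: worse on crew size (17 vs 15).
H: worse on duration (147 vs 21).
I: worse on crew size (17 vs 15).
J: worse on price (575 vs 573).
K: worse on duration (168 vs 21).
L: worse on crew size (20 vs 15).
No option is at least as good as A on every objective and strictly better on one.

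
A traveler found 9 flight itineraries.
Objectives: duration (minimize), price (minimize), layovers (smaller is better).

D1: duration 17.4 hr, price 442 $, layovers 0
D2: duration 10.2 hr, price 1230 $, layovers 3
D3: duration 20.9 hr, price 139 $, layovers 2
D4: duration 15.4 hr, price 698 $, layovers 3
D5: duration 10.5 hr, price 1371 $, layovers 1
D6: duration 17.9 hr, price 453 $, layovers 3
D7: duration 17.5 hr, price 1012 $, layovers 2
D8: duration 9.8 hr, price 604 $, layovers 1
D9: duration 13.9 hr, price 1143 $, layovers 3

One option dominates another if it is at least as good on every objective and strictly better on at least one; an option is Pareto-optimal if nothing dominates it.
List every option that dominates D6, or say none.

D1: duration 17.4≤17.9, price 442≤453, layovers 0≤3 — dominates D6.
Others (D2, D3, D4, D5, D7, D8, D9) are each worse than D6 on at least one objective.

D1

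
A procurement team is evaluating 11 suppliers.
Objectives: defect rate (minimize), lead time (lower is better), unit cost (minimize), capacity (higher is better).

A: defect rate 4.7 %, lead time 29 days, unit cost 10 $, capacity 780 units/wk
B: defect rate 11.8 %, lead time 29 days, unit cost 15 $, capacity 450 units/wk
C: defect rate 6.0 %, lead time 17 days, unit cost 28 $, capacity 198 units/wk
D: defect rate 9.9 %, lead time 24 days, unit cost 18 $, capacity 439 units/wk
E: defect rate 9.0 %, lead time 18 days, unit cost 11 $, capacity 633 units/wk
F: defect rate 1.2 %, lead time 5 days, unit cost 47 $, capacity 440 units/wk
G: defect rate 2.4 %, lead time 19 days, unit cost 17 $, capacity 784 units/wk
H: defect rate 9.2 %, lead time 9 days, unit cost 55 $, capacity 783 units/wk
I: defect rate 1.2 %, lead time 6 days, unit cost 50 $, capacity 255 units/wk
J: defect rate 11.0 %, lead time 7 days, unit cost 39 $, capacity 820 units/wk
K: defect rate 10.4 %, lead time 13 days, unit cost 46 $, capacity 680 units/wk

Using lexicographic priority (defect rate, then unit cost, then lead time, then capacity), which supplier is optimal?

F

First minimize defect rate: best is 1.2, kept {F, I}.
Then minimize unit cost: best is 47, kept {F}.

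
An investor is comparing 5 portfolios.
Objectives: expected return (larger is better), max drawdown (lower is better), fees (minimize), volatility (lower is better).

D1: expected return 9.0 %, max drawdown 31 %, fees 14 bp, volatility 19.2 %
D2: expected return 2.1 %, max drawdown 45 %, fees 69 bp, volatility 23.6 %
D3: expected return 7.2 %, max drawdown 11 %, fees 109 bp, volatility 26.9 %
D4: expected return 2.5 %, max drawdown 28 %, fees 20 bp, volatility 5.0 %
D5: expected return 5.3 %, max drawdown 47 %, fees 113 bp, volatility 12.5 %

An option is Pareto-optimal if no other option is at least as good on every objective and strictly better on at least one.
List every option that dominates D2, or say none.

D1, D4

D1: expected return 9.0≥2.1, max drawdown 31≤45, fees 14≤69, volatility 19.2≤23.6 — dominates D2.
D4: expected return 2.5≥2.1, max drawdown 28≤45, fees 20≤69, volatility 5.0≤23.6 — dominates D2.
Others (D3, D5) are each worse than D2 on at least one objective.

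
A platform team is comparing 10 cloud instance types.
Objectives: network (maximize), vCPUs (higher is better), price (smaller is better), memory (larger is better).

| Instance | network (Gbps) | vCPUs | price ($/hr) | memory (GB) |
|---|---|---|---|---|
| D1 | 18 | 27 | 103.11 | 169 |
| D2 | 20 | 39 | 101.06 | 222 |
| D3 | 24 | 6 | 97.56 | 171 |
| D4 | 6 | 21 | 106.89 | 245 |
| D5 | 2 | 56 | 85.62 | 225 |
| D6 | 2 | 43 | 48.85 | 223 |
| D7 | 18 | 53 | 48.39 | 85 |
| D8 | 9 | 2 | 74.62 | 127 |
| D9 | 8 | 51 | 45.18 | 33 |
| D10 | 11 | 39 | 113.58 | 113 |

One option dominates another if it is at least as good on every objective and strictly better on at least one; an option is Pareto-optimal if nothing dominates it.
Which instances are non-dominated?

D2, D3, D4, D5, D6, D7, D8, D9

D1: dominated by D2 (network 20≥18, vCPUs 39≥27, price 101.06≤103.11, memory 222≥169).
D2: not dominated.
D3: not dominated (best network).
D4: not dominated (best memory).
D5: not dominated (best vCPUs).
D6: not dominated.
D7: not dominated.
D8: not dominated.
D9: not dominated (best price).
D10: dominated by D2 (network 20≥11, vCPUs 39≥39, price 101.06≤113.58, memory 222≥113).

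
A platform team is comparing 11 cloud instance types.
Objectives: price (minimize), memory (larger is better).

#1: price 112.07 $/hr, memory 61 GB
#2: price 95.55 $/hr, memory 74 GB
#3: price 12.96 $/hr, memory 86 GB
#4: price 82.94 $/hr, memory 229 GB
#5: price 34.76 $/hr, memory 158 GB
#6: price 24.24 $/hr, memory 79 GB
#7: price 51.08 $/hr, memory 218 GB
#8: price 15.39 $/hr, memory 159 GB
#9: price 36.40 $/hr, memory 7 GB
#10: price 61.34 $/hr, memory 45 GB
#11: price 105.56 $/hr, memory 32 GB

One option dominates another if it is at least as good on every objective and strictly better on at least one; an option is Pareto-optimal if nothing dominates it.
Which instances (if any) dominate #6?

#3: price 12.96≤24.24, memory 86≥79 — dominates #6.
#8: price 15.39≤24.24, memory 159≥79 — dominates #6.
Others (#1, #2, #4, #5, #7, #9, #10, #11) are each worse than #6 on at least one objective.

#3, #8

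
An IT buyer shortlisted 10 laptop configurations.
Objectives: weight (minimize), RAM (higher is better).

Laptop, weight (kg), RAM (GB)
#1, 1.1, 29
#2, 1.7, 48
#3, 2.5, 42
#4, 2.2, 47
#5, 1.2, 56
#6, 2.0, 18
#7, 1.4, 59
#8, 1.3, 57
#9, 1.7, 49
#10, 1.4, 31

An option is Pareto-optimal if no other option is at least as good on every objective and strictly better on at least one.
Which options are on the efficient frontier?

#1, #5, #7, #8

#1: not dominated (best weight).
#2: dominated by #5 (weight 1.2≤1.7, RAM 56≥48).
#3: dominated by #2 (weight 1.7≤2.5, RAM 48≥42).
#4: dominated by #2 (weight 1.7≤2.2, RAM 48≥47).
#5: not dominated.
#6: dominated by #1 (weight 1.1≤2.0, RAM 29≥18).
#7: not dominated (best RAM).
#8: not dominated.
#9: dominated by #5 (weight 1.2≤1.7, RAM 56≥49).
#10: dominated by #5 (weight 1.2≤1.4, RAM 56≥31).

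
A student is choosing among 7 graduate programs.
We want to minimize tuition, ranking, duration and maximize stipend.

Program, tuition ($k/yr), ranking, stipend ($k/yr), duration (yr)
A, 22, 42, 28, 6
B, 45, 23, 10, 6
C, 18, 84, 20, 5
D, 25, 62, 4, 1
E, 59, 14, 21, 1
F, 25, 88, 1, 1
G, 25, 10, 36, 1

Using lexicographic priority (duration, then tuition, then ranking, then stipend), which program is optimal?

G

First minimize duration: best is 1, kept {D, E, F, G}.
Then minimize tuition: best is 25, kept {D, F, G}.
Then minimize ranking: best is 10, kept {G}.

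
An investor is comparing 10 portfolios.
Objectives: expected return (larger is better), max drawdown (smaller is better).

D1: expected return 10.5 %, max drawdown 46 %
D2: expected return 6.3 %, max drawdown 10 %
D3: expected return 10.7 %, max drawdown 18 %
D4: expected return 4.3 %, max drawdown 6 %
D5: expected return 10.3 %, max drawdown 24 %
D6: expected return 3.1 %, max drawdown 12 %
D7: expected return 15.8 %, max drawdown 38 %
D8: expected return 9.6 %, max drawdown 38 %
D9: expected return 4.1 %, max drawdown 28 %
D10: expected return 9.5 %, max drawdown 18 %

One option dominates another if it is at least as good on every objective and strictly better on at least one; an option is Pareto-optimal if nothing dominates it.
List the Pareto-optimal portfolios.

D1: dominated by D3 (expected return 10.7≥10.5, max drawdown 18≤46).
D2: not dominated.
D3: not dominated.
D4: not dominated (best max drawdown).
D5: dominated by D3 (expected return 10.7≥10.3, max drawdown 18≤24).
D6: dominated by D2 (expected return 6.3≥3.1, max drawdown 10≤12).
D7: not dominated (best expected return).
D8: dominated by D3 (expected return 10.7≥9.6, max drawdown 18≤38).
D9: dominated by D2 (expected return 6.3≥4.1, max drawdown 10≤28).
D10: dominated by D3 (expected return 10.7≥9.5, max drawdown 18≤18).

D2, D3, D4, D7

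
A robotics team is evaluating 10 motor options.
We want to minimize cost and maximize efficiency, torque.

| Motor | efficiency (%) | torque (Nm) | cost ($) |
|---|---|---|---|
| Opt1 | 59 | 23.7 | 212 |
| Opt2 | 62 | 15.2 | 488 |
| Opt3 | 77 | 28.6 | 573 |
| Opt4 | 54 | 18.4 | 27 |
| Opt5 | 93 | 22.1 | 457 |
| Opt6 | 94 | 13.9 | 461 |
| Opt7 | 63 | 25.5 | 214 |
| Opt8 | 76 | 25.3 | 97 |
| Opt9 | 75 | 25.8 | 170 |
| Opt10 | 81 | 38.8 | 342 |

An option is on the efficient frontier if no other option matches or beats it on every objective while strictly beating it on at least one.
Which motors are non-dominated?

Opt1: dominated by Opt8 (efficiency 76≥59, torque 25.3≥23.7, cost 97≤212).
Opt2: dominated by Opt5 (efficiency 93≥62, torque 22.1≥15.2, cost 457≤488).
Opt3: dominated by Opt10 (efficiency 81≥77, torque 38.8≥28.6, cost 342≤573).
Opt4: not dominated (best cost).
Opt5: not dominated.
Opt6: not dominated (best efficiency).
Opt7: dominated by Opt9 (efficiency 75≥63, torque 25.8≥25.5, cost 170≤214).
Opt8: not dominated.
Opt9: not dominated.
Opt10: not dominated (best torque).

Opt4, Opt5, Opt6, Opt8, Opt9, Opt10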